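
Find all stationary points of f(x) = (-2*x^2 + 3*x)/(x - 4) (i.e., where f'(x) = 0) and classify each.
f'(x) = 2*(-x^2 + 8*x - 6)/(x^2 - 8*x + 16)

Solve f'(x) = 0:
  f'(x) = -2*(x^2 - 8*x + 6)/(x - 4)^2; the denominator is positive wherever f is defined, so f'(x) = 0 ⇔ -2*x^2 + 16*x - 12 = 0.
  Factor: -2*x^2 + 16*x - 12 = -2*(x^2 - 8*x + 6); x^2 - 8*x + 6 = 0 has no rational roots; quadratic formula: x = (8 ± √40)/2.
  ⇒ x = 4 - sqrt(10) ≈ 0.8377, sqrt(10) + 4 ≈ 7.1623

f''(x) = -40/(x^3 - 12*x^2 + 48*x - 64)
Second-derivative test at each critical point:
  f''(0.8377) = 1.2649 > 0 → local minimum
  f''(7.1623) = -1.2649 < 0 → local maximum

Critical points: x = 4 - sqrt(10) ≈ 0.8377 (local minimum); x = sqrt(10) + 4 ≈ 7.1623 (local maximum)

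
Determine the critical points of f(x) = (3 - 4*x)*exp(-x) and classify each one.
f'(x) = (4*x - 7)*exp(-x)

Solve f'(x) = 0:
  f'(x) = (4*x - 7)·exp(-x) and exp(-x) > 0 for every x, so f'(x) = 0 ⇔ 4*x - 7 = 0.
  4*x - 7 = 0.
  ⇒ x = 7/4

f''(x) = (11 - 4*x)*exp(-x)
Second-derivative test at each critical point:
  f''(7/4) = 0.6951 > 0 → local minimum

Critical points: x = 7/4 (local minimum)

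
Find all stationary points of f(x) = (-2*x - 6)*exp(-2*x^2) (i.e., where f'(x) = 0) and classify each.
f'(x) = 2*(4*x*(x + 3) - 1)*exp(-2*x^2)

Solve f'(x) = 0:
  f'(x) = (8*x^2 + 24*x - 2)·exp(-2*x^2) and exp(-2*x^2) > 0 for every x, so f'(x) = 0 ⇔ 8*x^2 + 24*x - 2 = 0.
  Factor: 8*x^2 + 24*x - 2 = 2*(4*x^2 + 12*x - 1); 4*x^2 + 12*x - 1 = 0 has no rational roots; quadratic formula: x = (-12 ± √160)/8.
  ⇒ x = -sqrt(10)/2 - 3/2 ≈ -3.0811, -3/2 + sqrt(10)/2 ≈ 0.0811

f''(x) = 8*(-4*x^2*(x + 3) + 3*x + 3)*exp(-2*x^2)
Second-derivative test at each critical point:
  f''(-3.0811) = -1.436e-07 < 0 → local maximum
  f''(0.0811) = 24.9673 > 0 → local minimum

Critical points: x = -sqrt(10)/2 - 3/2 ≈ -3.0811 (local maximum); x = -3/2 + sqrt(10)/2 ≈ 0.0811 (local minimum)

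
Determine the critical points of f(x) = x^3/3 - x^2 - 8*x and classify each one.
f'(x) = x^2 - 2*x - 8

Solve f'(x) = 0:
  Factor: x^2 - 2*x - 8 = (x - 4)*(x + 2) = 0.
  ⇒ x = -2, 4

f''(x) = 2*x - 2
Second-derivative test at each critical point:
  f''(-2) = -6 < 0 → local maximum
  f''(4) = 6 > 0 → local minimum

Critical points: x = -2 (local maximum); x = 4 (local minimum)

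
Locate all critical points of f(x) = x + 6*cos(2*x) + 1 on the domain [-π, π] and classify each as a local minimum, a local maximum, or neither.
f'(x) = 1 - 12*sin(2*x)

Solve f'(x) = 0 on [-π, π]:
  f'(x) = 0 ⇔ sin(2*x) = 1/12, i.e. 2*x = arcsin(1/12) + 2nπ or 2*x = π − arcsin(1/12) + 2nπ; keep the solutions lying in [-π, π].
  ⇒ x = -pi + asin(1/12)/2 ≈ -3.0999, -pi/2 - asin(1/12)/2 ≈ -1.6125, asin(1/12)/2 ≈ 0.0417, -asin(1/12)/2 + pi/2 ≈ 1.5291

f''(x) = -24*cos(2*x)
Second-derivative test at each critical point:
  f''(-3.0999) = -23.9165 < 0 → local maximum
  f''(-1.6125) = 23.9165 > 0 → local minimum
  f''(0.0417) = -23.9165 < 0 → local maximum
  f''(1.5291) = 23.9165 > 0 → local minimum

Critical points: x = -pi + asin(1/12)/2 ≈ -3.0999 (local maximum); x = -pi/2 - asin(1/12)/2 ≈ -1.6125 (local minimum); x = asin(1/12)/2 ≈ 0.0417 (local maximum); x = -asin(1/12)/2 + pi/2 ≈ 1.5291 (local minimum)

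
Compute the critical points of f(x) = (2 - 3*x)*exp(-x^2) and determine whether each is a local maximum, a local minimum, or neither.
f'(x) = (2*x*(3*x - 2) - 3)*exp(-x^2)

Solve f'(x) = 0:
  f'(x) = (6*x^2 - 4*x - 3)·exp(-x^2) and exp(-x^2) > 0 for every x, so f'(x) = 0 ⇔ 6*x^2 - 4*x - 3 = 0.
  6*x^2 - 4*x - 3 = 0 has no rational roots; quadratic formula: x = (4 ± √88)/12.
  ⇒ x = 1/3 - sqrt(22)/6 ≈ -0.4484, 1/3 + sqrt(22)/6 ≈ 1.1151

f''(x) = 2*(2*x^2*(2 - 3*x) + 9*x - 2)*exp(-x^2)
Second-derivative test at each critical point:
  f''(-0.4484) = -7.6722 < 0 → local maximum
  f''(1.1151) = 2.7055 > 0 → local minimum

Critical points: x = 1/3 - sqrt(22)/6 ≈ -0.4484 (local maximum); x = 1/3 + sqrt(22)/6 ≈ 1.1151 (local minimum)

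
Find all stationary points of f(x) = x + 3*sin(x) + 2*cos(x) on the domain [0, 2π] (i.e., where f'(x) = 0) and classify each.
f'(x) = -2*sin(x) + 3*cos(x) + 1

Solve f'(x) = 0 on [0, 2π]:
  f'(x) = 0 ⇔ -2*sin(x) + 3*cos(x) = -1. Write the left side as R·cos(x + φ) with R = √(3² + 2²) = sqrt(13), cos φ = 3*sqrt(13)/13, sin φ = 2*sqrt(13)/13; then cos(x + φ) = -sqrt(13)/13. Solve for x and keep the solutions lying in [0, 2π].
  ⇒ x = atan((2 + 6*sqrt(3))/(-3 + 4*sqrt(3))) ≈ 1.2638, atan((2 - 6*sqrt(3))/(-4*sqrt(3) - 3)) + pi ≈ 3.8434

f''(x) = -3*sin(x) - 2*cos(x)
Second-derivative test at each critical point:
  f''(1.2638) = -3.4641 < 0 → local maximum
  f''(3.8434) = 3.4641 > 0 → local minimum

Critical points: x = atan((2 + 6*sqrt(3))/(-3 + 4*sqrt(3))) ≈ 1.2638 (local maximum); x = atan((2 - 6*sqrt(3))/(-4*sqrt(3) - 3)) + pi ≈ 3.8434 (local minimum)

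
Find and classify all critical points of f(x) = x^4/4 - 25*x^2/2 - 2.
f'(x) = x*(x^2 - 25)

Solve f'(x) = 0:
  Factor: x^3 - 25*x = x*(x - 5)*(x + 5) = 0.
  ⇒ x = -5, 0, 5

f''(x) = 3*x^2 - 25
Second-derivative test at each critical point:
  f''(-5) = 50 > 0 → local minimum
  f''(0) = -25 < 0 → local maximum
  f''(5) = 50 > 0 → local minimum

Critical points: x = -5 (local minimum); x = 0 (local maximum); x = 5 (local minimum)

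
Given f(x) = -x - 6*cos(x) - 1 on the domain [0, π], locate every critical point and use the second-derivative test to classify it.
f'(x) = 6*sin(x) - 1

Solve f'(x) = 0 on [0, π]:
  f'(x) = 0 ⇔ sin(x) = 1/6, i.e. x = arcsin(1/6) + 2nπ or x = π − arcsin(1/6) + 2nπ; keep the solutions lying in [0, π].
  ⇒ x = asin(1/6) ≈ 0.1674, pi - asin(1/6) ≈ 2.9741

f''(x) = 6*cos(x)
Second-derivative test at each critical point:
  f''(0.1674) = 5.9161 > 0 → local minimum
  f''(2.9741) = -5.9161 < 0 → local maximum

Critical points: x = asin(1/6) ≈ 0.1674 (local minimum); x = pi - asin(1/6) ≈ 2.9741 (local maximum)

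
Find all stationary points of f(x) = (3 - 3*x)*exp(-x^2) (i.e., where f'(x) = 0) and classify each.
f'(x) = 3*(2*x*(x - 1) - 1)*exp(-x^2)

Solve f'(x) = 0:
  f'(x) = (6*x^2 - 6*x - 3)·exp(-x^2) and exp(-x^2) > 0 for every x, so f'(x) = 0 ⇔ 6*x^2 - 6*x - 3 = 0.
  Factor: 6*x^2 - 6*x - 3 = 3*(2*x^2 - 2*x - 1); 2*x^2 - 2*x - 1 = 0 has no rational roots; quadratic formula: x = (2 ± √12)/4.
  ⇒ x = 1/2 - sqrt(3)/2 ≈ -0.3660, 1/2 + sqrt(3)/2 ≈ 1.3660

f''(x) = 6*(2*x^2*(1 - x) + 3*x - 1)*exp(-x^2)
Second-derivative test at each critical point:
  f''(-0.3660) = -9.0892 < 0 → local maximum
  f''(1.3660) = 1.6081 > 0 → local minimum

Critical points: x = 1/2 - sqrt(3)/2 ≈ -0.3660 (local maximum); x = 1/2 + sqrt(3)/2 ≈ 1.3660 (local minimum)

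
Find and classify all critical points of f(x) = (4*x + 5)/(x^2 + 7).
f'(x) = 2*(-2*x^2 - 5*x + 14)/(x^4 + 14*x^2 + 49)

Solve f'(x) = 0:
  f'(x) = -2*(2*x^2 + 5*x - 14)/(x^2 + 7)^2; the denominator is positive wherever f is defined, so f'(x) = 0 ⇔ -4*x^2 - 10*x + 28 = 0.
  Factor: -4*x^2 - 10*x + 28 = -2*(2*x^2 + 5*x - 14); 2*x^2 + 5*x - 14 = 0 has no rational roots; quadratic formula: x = (-5 ± √137)/4.
  ⇒ x = -sqrt(137)/4 - 5/4 ≈ -4.1762, -5/4 + sqrt(137)/4 ≈ 1.6762

f''(x) = 2*(4*x^2*(4*x + 5) - (12*x + 5)*(x^2 + 7))/(x^2 + 7)^3
Second-derivative test at each critical point:
  f''(-4.1762) = 0.0392 > 0 → local minimum
  f''(1.6762) = -0.2433 < 0 → local maximum

Critical points: x = -sqrt(137)/4 - 5/4 ≈ -4.1762 (local minimum); x = -5/4 + sqrt(137)/4 ≈ 1.6762 (local maximum)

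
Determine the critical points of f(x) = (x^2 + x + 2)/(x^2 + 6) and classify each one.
f'(x) = (-x^2 + 8*x + 6)/(x^4 + 12*x^2 + 36)

Solve f'(x) = 0:
  f'(x) = -(x^2 - 8*x - 6)/(x^2 + 6)^2; the denominator is positive wherever f is defined, so f'(x) = 0 ⇔ -x^2 + 8*x + 6 = 0.
  x^2 - 8*x - 6 = 0 has no rational roots; quadratic formula: x = (8 ± √88)/2.
  ⇒ x = 4 - sqrt(22) ≈ -0.6904, 4 + sqrt(22) ≈ 8.6904

f''(x) = 2*(x^3 - 12*x^2 - 18*x + 24)/(x^6 + 18*x^4 + 108*x^2 + 216)
Second-derivative test at each critical point:
  f''(-0.6904) = 0.2236 > 0 → local minimum
  f''(8.6904) = -0.0014 < 0 → local maximum

Critical points: x = 4 - sqrt(22) ≈ -0.6904 (local minimum); x = 4 + sqrt(22) ≈ 8.6904 (local maximum)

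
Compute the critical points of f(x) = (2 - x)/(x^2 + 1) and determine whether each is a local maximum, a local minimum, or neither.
f'(x) = (-x^2 + 2*x*(x - 2) - 1)/(x^2 + 1)^2

Solve f'(x) = 0:
  f'(x) = (x^2 - 4*x - 1)/(x^2 + 1)^2; the denominator is positive wherever f is defined, so f'(x) = 0 ⇔ x^2 - 4*x - 1 = 0.
  x^2 - 4*x - 1 = 0 has no rational roots; quadratic formula: x = (4 ± √20)/2.
  ⇒ x = 2 - sqrt(5) ≈ -0.2361, 2 + sqrt(5) ≈ 4.2361

f''(x) = 2*(4*x^2*(2 - x) + (3*x - 2)*(x^2 + 1))/(x^2 + 1)^3
Second-derivative test at each critical point:
  f''(-0.2361) = -4.0125 < 0 → local maximum
  f''(4.2361) = 0.0125 > 0 → local minimum

Critical points: x = 2 - sqrt(5) ≈ -0.2361 (local maximum); x = 2 + sqrt(5) ≈ 4.2361 (local minimum)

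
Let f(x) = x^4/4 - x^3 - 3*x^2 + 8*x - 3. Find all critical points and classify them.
f'(x) = x^3 - 3*x^2 - 6*x + 8

Solve f'(x) = 0:
  Factor: x^3 - 3*x^2 - 6*x + 8 = (x - 4)*(x - 1)*(x + 2) = 0.
  ⇒ x = -2, 1, 4

f''(x) = 3*x^2 - 6*x - 6
Second-derivative test at each critical point:
  f''(-2) = 18 > 0 → local minimum
  f''(1) = -9 < 0 → local maximum
  f''(4) = 18 > 0 → local minimum

Critical points: x = -2 (local minimum); x = 1 (local maximum); x = 4 (local minimum)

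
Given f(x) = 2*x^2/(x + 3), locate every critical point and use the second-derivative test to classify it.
f'(x) = 2*x*(x + 6)/(x^2 + 6*x + 9)

Solve f'(x) = 0:
  f'(x) = 2*x*(x + 6)/(x + 3)^2; the denominator is positive wherever f is defined, so f'(x) = 0 ⇔ 2*x^2 + 12*x = 0.
  Factor: 2*x^2 + 12*x = 2*x*(x + 6) = 0.
  ⇒ x = -6, 0

f''(x) = 36/(x^3 + 9*x^2 + 27*x + 27)
Second-derivative test at each critical point:
  f''(-6) = -4/3 < 0 → local maximum
  f''(0) = 4/3 > 0 → local minimum

Critical points: x = -6 (local maximum); x = 0 (local minimum)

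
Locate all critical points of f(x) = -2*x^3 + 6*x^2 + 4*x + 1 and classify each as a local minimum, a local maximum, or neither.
f'(x) = -6*x^2 + 12*x + 4

Solve f'(x) = 0:
  Factor: -6*x^2 + 12*x + 4 = -2*(3*x^2 - 6*x - 2); 3*x^2 - 6*x - 2 = 0 has no rational roots; quadratic formula: x = (6 ± √60)/6.
  ⇒ x = 1 - sqrt(15)/3 ≈ -0.2910, 1 + sqrt(15)/3 ≈ 2.2910

f''(x) = 12 - 12*x
Second-derivative test at each critical point:
  f''(-0.2910) = 15.4919 > 0 → local minimum
  f''(2.2910) = -15.4919 < 0 → local maximum

Critical points: x = 1 - sqrt(15)/3 ≈ -0.2910 (local minimum); x = 1 + sqrt(15)/3 ≈ 2.2910 (local maximum)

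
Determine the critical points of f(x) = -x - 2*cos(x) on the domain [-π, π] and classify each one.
f'(x) = 2*sin(x) - 1

Solve f'(x) = 0 on [-π, π]:
  f'(x) = 0 ⇔ sin(x) = 1/2, i.e. x = arcsin(1/2) + 2nπ or x = π − arcsin(1/2) + 2nπ; keep the solutions lying in [-π, π].
  ⇒ x = pi/6 ≈ 0.5236, 5*pi/6 ≈ 2.6180

f''(x) = 2*cos(x)
Second-derivative test at each critical point:
  f''(0.5236) = 1.7321 > 0 → local minimum
  f''(2.6180) = -1.7321 < 0 → local maximum

Critical points: x = pi/6 ≈ 0.5236 (local minimum); x = 5*pi/6 ≈ 2.6180 (local maximum)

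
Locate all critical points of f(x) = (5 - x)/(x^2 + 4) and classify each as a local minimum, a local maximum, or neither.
f'(x) = (-x^2 + 2*x*(x - 5) - 4)/(x^2 + 4)^2

Solve f'(x) = 0:
  f'(x) = (x^2 - 10*x - 4)/(x^2 + 4)^2; the denominator is positive wherever f is defined, so f'(x) = 0 ⇔ x^2 - 10*x - 4 = 0.
  x^2 - 10*x - 4 = 0 has no rational roots; quadratic formula: x = (10 ± √116)/2.
  ⇒ x = 5 - sqrt(29) ≈ -0.3852, 5 + sqrt(29) ≈ 10.3852

f''(x) = 2*(4*x^2*(5 - x) + (3*x - 5)*(x^2 + 4))/(x^2 + 4)^3
Second-derivative test at each critical point:
  f''(-0.3852) = -0.6259 < 0 → local maximum
  f''(10.3852) = 0.0009 > 0 → local minimum

Critical points: x = 5 - sqrt(29) ≈ -0.3852 (local maximum); x = 5 + sqrt(29) ≈ 10.3852 (local minimum)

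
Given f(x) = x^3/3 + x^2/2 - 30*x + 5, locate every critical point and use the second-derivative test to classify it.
f'(x) = x^2 + x - 30

Solve f'(x) = 0:
  Factor: x^2 + x - 30 = (x - 5)*(x + 6) = 0.
  ⇒ x = -6, 5

f''(x) = 2*x + 1
Second-derivative test at each critical point:
  f''(-6) = -11 < 0 → local maximum
  f''(5) = 11 > 0 → local minimum

Critical points: x = -6 (local maximum); x = 5 (local minimum)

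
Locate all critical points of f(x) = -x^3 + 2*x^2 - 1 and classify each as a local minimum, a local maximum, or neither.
f'(x) = x*(4 - 3*x)

Solve f'(x) = 0:
  Factor: -3*x^2 + 4*x = -x*(3*x - 4) = 0.
  ⇒ x = 0, 4/3

f''(x) = 4 - 6*x
Second-derivative test at each critical point:
  f''(0) = 4 > 0 → local minimum
  f''(4/3) = -4 < 0 → local maximum

Critical points: x = 0 (local minimum); x = 4/3 (local maximum)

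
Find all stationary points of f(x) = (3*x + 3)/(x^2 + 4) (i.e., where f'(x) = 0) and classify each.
f'(x) = 3*(x^2 - 2*x*(x + 1) + 4)/(x^2 + 4)^2

Solve f'(x) = 0:
  f'(x) = -3*(x^2 + 2*x - 4)/(x^2 + 4)^2; the denominator is positive wherever f is defined, so f'(x) = 0 ⇔ -3*x^2 - 6*x + 12 = 0.
  Factor: -3*x^2 - 6*x + 12 = -3*(x^2 + 2*x - 4); x^2 + 2*x - 4 = 0 has no rational roots; quadratic formula: x = (-2 ± √20)/2.
  ⇒ x = -sqrt(5) - 1 ≈ -3.2361, -1 + sqrt(5) ≈ 1.2361

f''(x) = 6*(4*x^2*(x + 1) - (3*x + 1)*(x^2 + 4))/(x^2 + 4)^3
Second-derivative test at each critical point:
  f''(-3.2361) = 0.0641 > 0 → local minimum
  f''(1.2361) = -0.4391 < 0 → local maximum

Critical points: x = -sqrt(5) - 1 ≈ -3.2361 (local minimum); x = -1 + sqrt(5) ≈ 1.2361 (local maximum)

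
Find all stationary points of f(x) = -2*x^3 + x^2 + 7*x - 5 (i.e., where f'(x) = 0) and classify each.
f'(x) = -6*x^2 + 2*x + 7

Solve f'(x) = 0:
  6*x^2 - 2*x - 7 = 0 has no rational roots; quadratic formula: x = (2 ± √172)/12.
  ⇒ x = 1/6 - sqrt(43)/6 ≈ -0.9262, 1/6 + sqrt(43)/6 ≈ 1.2596

f''(x) = 2 - 12*x
Second-derivative test at each critical point:
  f''(-0.9262) = 13.1149 > 0 → local minimum
  f''(1.2596) = -13.1149 < 0 → local maximum

Critical points: x = 1/6 - sqrt(43)/6 ≈ -0.9262 (local minimum); x = 1/6 + sqrt(43)/6 ≈ 1.2596 (local maximum)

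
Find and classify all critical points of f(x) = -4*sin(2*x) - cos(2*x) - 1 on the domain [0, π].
f'(x) = 2*sin(2*x) - 8*cos(2*x)

Solve f'(x) = 0 on [0, π]:
  f'(x) = 0 ⇔ -4*cos(2*x) = -sin(2*x) ⇔ tan(2*x) = 4, i.e. 2*x = arctan(4) + nπ; keep the solutions lying in [0, π].
  ⇒ x = atan(4)/2 ≈ 0.6629, atan(4)/2 + pi/2 ≈ 2.2337

f''(x) = 16*sin(2*x) + 4*cos(2*x)
Second-derivative test at each critical point:
  f''(0.6629) = 16.4924 > 0 → local minimum
  f''(2.2337) = -16.4924 < 0 → local maximum

Critical points: x = atan(4)/2 ≈ 0.6629 (local minimum); x = atan(4)/2 + pi/2 ≈ 2.2337 (local maximum)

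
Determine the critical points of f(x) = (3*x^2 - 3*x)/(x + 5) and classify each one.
f'(x) = 3*(x^2 + 10*x - 5)/(x^2 + 10*x + 25)

Solve f'(x) = 0:
  f'(x) = 3*(x^2 + 10*x - 5)/(x + 5)^2; the denominator is positive wherever f is defined, so f'(x) = 0 ⇔ 3*x^2 + 30*x - 15 = 0.
  Factor: 3*x^2 + 30*x - 15 = 3*(x^2 + 10*x - 5); x^2 + 10*x - 5 = 0 has no rational roots; quadratic formula: x = (-10 ± √120)/2.
  ⇒ x = -sqrt(30) - 5 ≈ -10.4772, -5 + sqrt(30) ≈ 0.4772

f''(x) = 180/(x^3 + 15*x^2 + 75*x + 125)
Second-derivative test at each critical point:
  f''(-10.4772) = -1.0954 < 0 → local maximum
  f''(0.4772) = 1.0954 > 0 → local minimum

Critical points: x = -sqrt(30) - 5 ≈ -10.4772 (local maximum); x = -5 + sqrt(30) ≈ 0.4772 (local minimum)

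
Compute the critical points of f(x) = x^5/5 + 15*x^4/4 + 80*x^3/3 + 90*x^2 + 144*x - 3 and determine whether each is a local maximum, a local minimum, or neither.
f'(x) = x^4 + 15*x^3 + 80*x^2 + 180*x + 144

Solve f'(x) = 0:
  Factor: x^4 + 15*x^3 + 80*x^2 + 180*x + 144 = (x + 2)*(x + 3)*(x + 4)*(x + 6) = 0.
  ⇒ x = -6, -4, -3, -2

f''(x) = 4*x^3 + 45*x^2 + 160*x + 180
Second-derivative test at each critical point:
  f''(-6) = -24 < 0 → local maximum
  f''(-4) = 4 > 0 → local minimum
  f''(-3) = -3 < 0 → local maximum
  f''(-2) = 8 > 0 → local minimum

Critical points: x = -6 (local maximum); x = -4 (local minimum); x = -3 (local maximum); x = -2 (local minimum)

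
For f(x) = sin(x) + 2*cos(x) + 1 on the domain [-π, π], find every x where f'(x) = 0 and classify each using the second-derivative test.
f'(x) = -2*sin(x) + cos(x)

Solve f'(x) = 0 on [-π, π]:
  f'(x) = 0 ⇔ cos(x) = 2*sin(x) ⇔ tan(x) = 1/2, i.e. x = arctan(1/2) + nπ; keep the solutions lying in [-π, π].
  ⇒ x = -pi + atan(1/2) ≈ -2.6779, atan(1/2) ≈ 0.4636

f''(x) = -sin(x) - 2*cos(x)
Second-derivative test at each critical point:
  f''(-2.6779) = 2.2361 > 0 → local minimum
  f''(0.4636) = -2.2361 < 0 → local maximum

Critical points: x = -pi + atan(1/2) ≈ -2.6779 (local minimum); x = atan(1/2) ≈ 0.4636 (local maximum)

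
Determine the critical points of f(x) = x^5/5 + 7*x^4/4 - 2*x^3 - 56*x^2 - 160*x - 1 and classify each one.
f'(x) = x^4 + 7*x^3 - 6*x^2 - 112*x - 160

Solve f'(x) = 0:
  Factor: x^4 + 7*x^3 - 6*x^2 - 112*x - 160 = (x - 4)*(x + 2)*(x + 4)*(x + 5) = 0.
  ⇒ x = -5, -4, -2, 4

f''(x) = 4*x^3 + 21*x^2 - 12*x - 112
Second-derivative test at each critical point:
  f''(-5) = -27 < 0 → local maximum
  f''(-4) = 16 > 0 → local minimum
  f''(-2) = -36 < 0 → local maximum
  f''(4) = 432 > 0 → local minimum

Critical points: x = -5 (local maximum); x = -4 (local minimum); x = -2 (local maximum); x = 4 (local minimum)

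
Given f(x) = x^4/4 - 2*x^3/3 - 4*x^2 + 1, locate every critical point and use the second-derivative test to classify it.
f'(x) = x*(x^2 - 2*x - 8)

Solve f'(x) = 0:
  Factor: x^3 - 2*x^2 - 8*x = x*(x - 4)*(x + 2) = 0.
  ⇒ x = -2, 0, 4

f''(x) = 3*x^2 - 4*x - 8
Second-derivative test at each critical point:
  f''(-2) = 12 > 0 → local minimum
  f''(0) = -8 < 0 → local maximum
  f''(4) = 24 > 0 → local minimum

Critical points: x = -2 (local minimum); x = 0 (local maximum); x = 4 (local minimum)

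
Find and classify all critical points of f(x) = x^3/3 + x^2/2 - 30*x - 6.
f'(x) = x^2 + x - 30

Solve f'(x) = 0:
  Factor: x^2 + x - 30 = (x - 5)*(x + 6) = 0.
  ⇒ x = -6, 5

f''(x) = 2*x + 1
Second-derivative test at each critical point:
  f''(-6) = -11 < 0 → local maximum
  f''(5) = 11 > 0 → local minimum

Critical points: x = -6 (local maximum); x = 5 (local minimum)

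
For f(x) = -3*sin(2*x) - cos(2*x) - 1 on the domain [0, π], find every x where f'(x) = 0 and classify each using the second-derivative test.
f'(x) = 2*sin(2*x) - 6*cos(2*x)

Solve f'(x) = 0 on [0, π]:
  f'(x) = 0 ⇔ -3*cos(2*x) = -sin(2*x) ⇔ tan(2*x) = 3, i.e. 2*x = arctan(3) + nπ; keep the solutions lying in [0, π].
  ⇒ x = atan(3)/2 ≈ 0.6245, atan(3)/2 + pi/2 ≈ 2.1953

f''(x) = 12*sin(2*x) + 4*cos(2*x)
Second-derivative test at each critical point:
  f''(0.6245) = 12.6491 > 0 → local minimum
  f''(2.1953) = -12.6491 < 0 → local maximum

Critical points: x = atan(3)/2 ≈ 0.6245 (local minimum); x = atan(3)/2 + pi/2 ≈ 2.1953 (local maximum)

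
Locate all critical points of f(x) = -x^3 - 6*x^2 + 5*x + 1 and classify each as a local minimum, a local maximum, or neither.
f'(x) = -3*x^2 - 12*x + 5

Solve f'(x) = 0:
  3*x^2 + 12*x - 5 = 0 has no rational roots; quadratic formula: x = (-12 ± √204)/6.
  ⇒ x = -sqrt(51)/3 - 2 ≈ -4.3805, -2 + sqrt(51)/3 ≈ 0.3805

f''(x) = -6*x - 12
Second-derivative test at each critical point:
  f''(-4.3805) = 14.2829 > 0 → local minimum
  f''(0.3805) = -14.2829 < 0 → local maximum

Critical points: x = -sqrt(51)/3 - 2 ≈ -4.3805 (local minimum); x = -2 + sqrt(51)/3 ≈ 0.3805 (local maximum)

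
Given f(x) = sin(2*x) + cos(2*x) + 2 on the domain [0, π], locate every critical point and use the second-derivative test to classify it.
f'(x) = 2*sqrt(2)*cos(2*x + pi/4)

Solve f'(x) = 0 on [0, π]:
  f'(x) = 0 ⇔ cos(2*x) = sin(2*x) ⇔ tan(2*x) = 1, i.e. 2*x = arctan(1) + nπ; keep the solutions lying in [0, π].
  ⇒ x = pi/8 ≈ 0.3927, 5*pi/8 ≈ 1.9635

f''(x) = -4*sqrt(2)*sin(2*x + pi/4)
Second-derivative test at each critical point:
  f''(0.3927) = -5.6569 < 0 → local maximum
  f''(1.9635) = 5.6569 > 0 → local minimum

Critical points: x = pi/8 ≈ 0.3927 (local maximum); x = 5*pi/8 ≈ 1.9635 (local minimum)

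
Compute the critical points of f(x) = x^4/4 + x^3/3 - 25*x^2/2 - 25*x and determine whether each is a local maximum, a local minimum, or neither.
f'(x) = x^3 + x^2 - 25*x - 25

Solve f'(x) = 0:
  Factor: x^3 + x^2 - 25*x - 25 = (x - 5)*(x + 1)*(x + 5) = 0.
  ⇒ x = -5, -1, 5

f''(x) = 3*x^2 + 2*x - 25
Second-derivative test at each critical point:
  f''(-5) = 40 > 0 → local minimum
  f''(-1) = -24 < 0 → local maximum
  f''(5) = 60 > 0 → local minimum

Critical points: x = -5 (local minimum); x = -1 (local maximum); x = 5 (local minimum)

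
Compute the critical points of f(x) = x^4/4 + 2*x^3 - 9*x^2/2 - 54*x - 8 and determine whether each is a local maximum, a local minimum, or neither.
f'(x) = x^3 + 6*x^2 - 9*x - 54

Solve f'(x) = 0:
  Factor: x^3 + 6*x^2 - 9*x - 54 = (x - 3)*(x + 3)*(x + 6) = 0.
  ⇒ x = -6, -3, 3

f''(x) = 3*x^2 + 12*x - 9
Second-derivative test at each critical point:
  f''(-6) = 27 > 0 → local minimum
  f''(-3) = -18 < 0 → local maximum
  f''(3) = 54 > 0 → local minimum

Critical points: x = -6 (local minimum); x = -3 (local maximum); x = 3 (local minimum)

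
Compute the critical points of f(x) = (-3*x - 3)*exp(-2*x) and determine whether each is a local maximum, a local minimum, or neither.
f'(x) = 3*(2*x + 1)*exp(-2*x)

Solve f'(x) = 0:
  f'(x) = (6*x + 3)·exp(-2*x) and exp(-2*x) > 0 for every x, so f'(x) = 0 ⇔ 6*x + 3 = 0.
  Factor: 6*x + 3 = 3*(2*x + 1) = 0.
  ⇒ x = -1/2

f''(x) = -12*x*exp(-2*x)
Second-derivative test at each critical point:
  f''(-1/2) = 16.3097 > 0 → local minimum

Critical points: x = -1/2 (local minimum)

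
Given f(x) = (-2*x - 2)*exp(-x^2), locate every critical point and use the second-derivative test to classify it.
f'(x) = 2*(2*x*(x + 1) - 1)*exp(-x^2)

Solve f'(x) = 0:
  f'(x) = (4*x^2 + 4*x - 2)·exp(-x^2) and exp(-x^2) > 0 for every x, so f'(x) = 0 ⇔ 4*x^2 + 4*x - 2 = 0.
  Factor: 4*x^2 + 4*x - 2 = 2*(2*x^2 + 2*x - 1); 2*x^2 + 2*x - 1 = 0 has no rational roots; quadratic formula: x = (-2 ± √12)/4.
  ⇒ x = -sqrt(3)/2 - 1/2 ≈ -1.3660, -1/2 + sqrt(3)/2 ≈ 0.3660

f''(x) = 4*(-2*x^2*(x + 1) + 3*x + 1)*exp(-x^2)
Second-derivative test at each critical point:
  f''(-1.3660) = -1.0721 < 0 → local maximum
  f''(0.3660) = 6.0595 > 0 → local minimum

Critical points: x = -sqrt(3)/2 - 1/2 ≈ -1.3660 (local maximum); x = -1/2 + sqrt(3)/2 ≈ 0.3660 (local minimum)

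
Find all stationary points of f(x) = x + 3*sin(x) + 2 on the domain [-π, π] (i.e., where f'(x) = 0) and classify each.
f'(x) = 3*cos(x) + 1

Solve f'(x) = 0 on [-π, π]:
  f'(x) = 0 ⇔ cos(x) = -1/3, i.e. x = ±arccos(-1/3) + 2nπ; keep the solutions lying in [-π, π].
  ⇒ x = -acos(-1/3) ≈ -1.9106, acos(-1/3) ≈ 1.9106

f''(x) = -3*sin(x)
Second-derivative test at each critical point:
  f''(-1.9106) = 2.8284 > 0 → local minimum
  f''(1.9106) = -2.8284 < 0 → local maximum

Critical points: x = -acos(-1/3) ≈ -1.9106 (local minimum); x = acos(-1/3) ≈ 1.9106 (local maximum)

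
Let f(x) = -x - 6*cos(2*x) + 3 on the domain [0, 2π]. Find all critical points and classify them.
f'(x) = 12*sin(2*x) - 1

Solve f'(x) = 0 on [0, 2π]:
  f'(x) = 0 ⇔ sin(2*x) = 1/12, i.e. 2*x = arcsin(1/12) + 2nπ or 2*x = π − arcsin(1/12) + 2nπ; keep the solutions lying in [0, 2π].
  ⇒ x = asin(1/12)/2 ≈ 0.0417, -asin(1/12)/2 + pi/2 ≈ 1.5291, asin(1/12)/2 + pi ≈ 3.1833, -asin(1/12)/2 + 3*pi/2 ≈ 4.6707

f''(x) = 24*cos(2*x)
Second-derivative test at each critical point:
  f''(0.0417) = 23.9165 > 0 → local minimum
  f''(1.5291) = -23.9165 < 0 → local maximum
  f''(3.1833) = 23.9165 > 0 → local minimum
  f''(4.6707) = -23.9165 < 0 → local maximum

Critical points: x = asin(1/12)/2 ≈ 0.0417 (local minimum); x = -asin(1/12)/2 + pi/2 ≈ 1.5291 (local maximum); x = asin(1/12)/2 + pi ≈ 3.1833 (local minimum); x = -asin(1/12)/2 + 3*pi/2 ≈ 4.6707 (local maximum)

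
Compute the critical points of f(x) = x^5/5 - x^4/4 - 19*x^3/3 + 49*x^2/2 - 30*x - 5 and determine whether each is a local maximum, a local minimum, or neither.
f'(x) = x^4 - x^3 - 19*x^2 + 49*x - 30

Solve f'(x) = 0:
  Factor: x^4 - x^3 - 19*x^2 + 49*x - 30 = (x - 3)*(x - 2)*(x - 1)*(x + 5) = 0.
  ⇒ x = -5, 1, 2, 3

f''(x) = 4*x^3 - 3*x^2 - 38*x + 49
Second-derivative test at each critical point:
  f''(-5) = -336 < 0 → local maximum
  f''(1) = 12 > 0 → local minimum
  f''(2) = -7 < 0 → local maximum
  f''(3) = 16 > 0 → local minimum

Critical points: x = -5 (local maximum); x = 1 (local minimum); x = 2 (local maximum); x = 3 (local minimum)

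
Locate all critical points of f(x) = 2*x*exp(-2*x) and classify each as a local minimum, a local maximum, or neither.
f'(x) = 2*(1 - 2*x)*exp(-2*x)

Solve f'(x) = 0:
  f'(x) = (2 - 4*x)·exp(-2*x) and exp(-2*x) > 0 for every x, so f'(x) = 0 ⇔ 2 - 4*x = 0.
  Factor: 2 - 4*x = -2*(2*x - 1) = 0.
  ⇒ x = 1/2

f''(x) = 8*(x - 1)*exp(-2*x)
Second-derivative test at each critical point:
  f''(1/2) = -1.4715 < 0 → local maximum

Critical points: x = 1/2 (local maximum)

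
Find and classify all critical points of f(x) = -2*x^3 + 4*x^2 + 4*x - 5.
f'(x) = -6*x^2 + 8*x + 4

Solve f'(x) = 0:
  Factor: -6*x^2 + 8*x + 4 = -2*(3*x^2 - 4*x - 2); 3*x^2 - 4*x - 2 = 0 has no rational roots; quadratic formula: x = (4 ± √40)/6.
  ⇒ x = 2/3 - sqrt(10)/3 ≈ -0.3874, 2/3 + sqrt(10)/3 ≈ 1.7208

f''(x) = 8 - 12*x
Second-derivative test at each critical point:
  f''(-0.3874) = 12.6491 > 0 → local minimum
  f''(1.7208) = -12.6491 < 0 → local maximum

Critical points: x = 2/3 - sqrt(10)/3 ≈ -0.3874 (local minimum); x = 2/3 + sqrt(10)/3 ≈ 1.7208 (local maximum)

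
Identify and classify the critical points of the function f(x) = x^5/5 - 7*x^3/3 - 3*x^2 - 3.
f'(x) = x*(x^3 - 7*x - 6)

Solve f'(x) = 0:
  Factor: x^4 - 7*x^2 - 6*x = x*(x - 3)*(x + 1)*(x + 2) = 0.
  ⇒ x = -2, -1, 0, 3

f''(x) = 4*x^3 - 14*x - 6
Second-derivative test at each critical point:
  f''(-2) = -10 < 0 → local maximum
  f''(-1) = 4 > 0 → local minimum
  f''(0) = -6 < 0 → local maximum
  f''(3) = 60 > 0 → local minimum

Critical points: x = -2 (local maximum); x = -1 (local minimum); x = 0 (local maximum); x = 3 (local minimum)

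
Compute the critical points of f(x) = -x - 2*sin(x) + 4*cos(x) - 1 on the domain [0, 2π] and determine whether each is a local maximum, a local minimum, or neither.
f'(x) = -4*sin(x) - 2*cos(x) - 1

Solve f'(x) = 0 on [0, 2π]:
  f'(x) = 0 ⇔ -4*sin(x) - 2*cos(x) = 1. Write the left side as R·cos(x + φ) with R = √((-2)² + 4²) = 2*sqrt(5), cos φ = -sqrt(5)/5, sin φ = 2*sqrt(5)/5; then cos(x + φ) = sqrt(5)/10. Solve for x and keep the solutions lying in [0, 2π].
  ⇒ x = atan((-2 + sqrt(19))/(-2*sqrt(19) - 1)) + pi ≈ 2.9035, atan((-sqrt(19) - 2)/(-1 + 2*sqrt(19))) + 2*pi ≈ 5.5940

f''(x) = 2*sin(x) - 4*cos(x)
Second-derivative test at each critical point:
  f''(2.9035) = 4.3589 > 0 → local minimum
  f''(5.5940) = -4.3589 < 0 → local maximum

Critical points: x = atan((-2 + sqrt(19))/(-2*sqrt(19) - 1)) + pi ≈ 2.9035 (local minimum); x = atan((-sqrt(19) - 2)/(-1 + 2*sqrt(19))) + 2*pi ≈ 5.5940 (local maximum)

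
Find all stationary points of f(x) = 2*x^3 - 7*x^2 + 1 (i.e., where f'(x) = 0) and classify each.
f'(x) = 2*x*(3*x - 7)

Solve f'(x) = 0:
  Factor: 6*x^2 - 14*x = 2*x*(3*x - 7) = 0.
  ⇒ x = 0, 7/3

f''(x) = 12*x - 14
Second-derivative test at each critical point:
  f''(0) = -14 < 0 → local maximum
  f''(7/3) = 14 > 0 → local minimum

Critical points: x = 0 (local maximum); x = 7/3 (local minimum)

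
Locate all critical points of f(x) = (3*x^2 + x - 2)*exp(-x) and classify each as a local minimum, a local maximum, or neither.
f'(x) = (-3*x^2 + 5*x + 3)*exp(-x)

Solve f'(x) = 0:
  f'(x) = (-3*x^2 + 5*x + 3)·exp(-x) and exp(-x) > 0 for every x, so f'(x) = 0 ⇔ -3*x^2 + 5*x + 3 = 0.
  3*x^2 - 5*x - 3 = 0 has no rational roots; quadratic formula: x = (5 ± √61)/6.
  ⇒ x = 5/6 - sqrt(61)/6 ≈ -0.4684, 5/6 + sqrt(61)/6 ≈ 2.1350

f''(x) = (3*x^2 - 11*x + 2)*exp(-x)
Second-derivative test at each critical point:
  f''(-0.4684) = 12.4761 > 0 → local minimum
  f''(2.1350) = -0.9235 < 0 → local maximum

Critical points: x = 5/6 - sqrt(61)/6 ≈ -0.4684 (local minimum); x = 5/6 + sqrt(61)/6 ≈ 2.1350 (local maximum)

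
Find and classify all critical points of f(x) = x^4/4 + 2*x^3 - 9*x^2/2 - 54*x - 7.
f'(x) = x^3 + 6*x^2 - 9*x - 54

Solve f'(x) = 0:
  Factor: x^3 + 6*x^2 - 9*x - 54 = (x - 3)*(x + 3)*(x + 6) = 0.
  ⇒ x = -6, -3, 3

f''(x) = 3*x^2 + 12*x - 9
Second-derivative test at each critical point:
  f''(-6) = 27 > 0 → local minimum
  f''(-3) = -18 < 0 → local maximum
  f''(3) = 54 > 0 → local minimum

Critical points: x = -6 (local minimum); x = -3 (local maximum); x = 3 (local minimum)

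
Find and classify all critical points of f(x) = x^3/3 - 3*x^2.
f'(x) = x*(x - 6)

Solve f'(x) = 0:
  Factor: x^2 - 6*x = x*(x - 6) = 0.
  ⇒ x = 0, 6

f''(x) = 2*x - 6
Second-derivative test at each critical point:
  f''(0) = -6 < 0 → local maximum
  f''(6) = 6 > 0 → local minimum

Critical points: x = 0 (local maximum); x = 6 (local minimum)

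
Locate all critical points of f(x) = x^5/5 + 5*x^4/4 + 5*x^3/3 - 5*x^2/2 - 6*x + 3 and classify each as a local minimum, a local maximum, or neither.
f'(x) = x^4 + 5*x^3 + 5*x^2 - 5*x - 6

Solve f'(x) = 0:
  Factor: x^4 + 5*x^3 + 5*x^2 - 5*x - 6 = (x - 1)*(x + 1)*(x + 2)*(x + 3) = 0.
  ⇒ x = -3, -2, -1, 1

f''(x) = 4*x^3 + 15*x^2 + 10*x - 5
Second-derivative test at each critical point:
  f''(-3) = -8 < 0 → local maximum
  f''(-2) = 3 > 0 → local minimum
  f''(-1) = -4 < 0 → local maximum
  f''(1) = 24 > 0 → local minimum

Critical points: x = -3 (local maximum); x = -2 (local minimum); x = -1 (local maximum); x = 1 (local minimum)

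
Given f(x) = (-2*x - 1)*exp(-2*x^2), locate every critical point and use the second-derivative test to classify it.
f'(x) = 2*(2*x*(2*x + 1) - 1)*exp(-2*x^2)

Solve f'(x) = 0:
  f'(x) = (8*x^2 + 4*x - 2)·exp(-2*x^2) and exp(-2*x^2) > 0 for every x, so f'(x) = 0 ⇔ 8*x^2 + 4*x - 2 = 0.
  Factor: 8*x^2 + 4*x - 2 = 2*(4*x^2 + 2*x - 1); 4*x^2 + 2*x - 1 = 0 has no rational roots; quadratic formula: x = (-2 ± √20)/8.
  ⇒ x = -sqrt(5)/4 - 1/4 ≈ -0.8090, -1/4 + sqrt(5)/4 ≈ 0.3090

f''(x) = 4*(-8*x^3 - 4*x^2 + 6*x + 1)*exp(-2*x^2)
Second-derivative test at each critical point:
  f''(-0.8090) = -2.4157 < 0 → local maximum
  f''(0.3090) = 7.3893 > 0 → local minimum

Critical points: x = -sqrt(5)/4 - 1/4 ≈ -0.8090 (local maximum); x = -1/4 + sqrt(5)/4 ≈ 0.3090 (local minimum)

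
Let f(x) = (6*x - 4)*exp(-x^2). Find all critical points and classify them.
f'(x) = 2*(-2*x*(3*x - 2) + 3)*exp(-x^2)

Solve f'(x) = 0:
  f'(x) = (-12*x^2 + 8*x + 6)·exp(-x^2) and exp(-x^2) > 0 for every x, so f'(x) = 0 ⇔ -12*x^2 + 8*x + 6 = 0.
  Factor: -12*x^2 + 8*x + 6 = -2*(6*x^2 - 4*x - 3); 6*x^2 - 4*x - 3 = 0 has no rational roots; quadratic formula: x = (4 ± √88)/12.
  ⇒ x = 1/3 - sqrt(22)/6 ≈ -0.4484, 1/3 + sqrt(22)/6 ≈ 1.1151

f''(x) = 4*(2*x^2*(3*x - 2) - 9*x + 2)*exp(-x^2)
Second-derivative test at each critical point:
  f''(-0.4484) = 15.3444 > 0 → local minimum
  f''(1.1151) = -5.4110 < 0 → local maximum

Critical points: x = 1/3 - sqrt(22)/6 ≈ -0.4484 (local minimum); x = 1/3 + sqrt(22)/6 ≈ 1.1151 (local maximum)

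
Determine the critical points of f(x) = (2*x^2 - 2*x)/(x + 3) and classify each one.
f'(x) = 2*(x^2 + 6*x - 3)/(x^2 + 6*x + 9)

Solve f'(x) = 0:
  f'(x) = 2*(x^2 + 6*x - 3)/(x + 3)^2; the denominator is positive wherever f is defined, so f'(x) = 0 ⇔ 2*x^2 + 12*x - 6 = 0.
  Factor: 2*x^2 + 12*x - 6 = 2*(x^2 + 6*x - 3); x^2 + 6*x - 3 = 0 has no rational roots; quadratic formula: x = (-6 ± √48)/2.
  ⇒ x = -2*sqrt(3) - 3 ≈ -6.4641, -3 + 2*sqrt(3) ≈ 0.4641

f''(x) = 48/(x^3 + 9*x^2 + 27*x + 27)
Second-derivative test at each critical point:
  f''(-6.4641) = -1.1547 < 0 → local maximum
  f''(0.4641) = 1.1547 > 0 → local minimum

Critical points: x = -2*sqrt(3) - 3 ≈ -6.4641 (local maximum); x = -3 + 2*sqrt(3) ≈ 0.4641 (local minimum)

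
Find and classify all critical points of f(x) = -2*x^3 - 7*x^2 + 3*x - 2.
f'(x) = -6*x^2 - 14*x + 3

Solve f'(x) = 0:
  6*x^2 + 14*x - 3 = 0 has no rational roots; quadratic formula: x = (-14 ± √268)/12.
  ⇒ x = -sqrt(67)/6 - 7/6 ≈ -2.5309, -7/6 + sqrt(67)/6 ≈ 0.1976

f''(x) = -12*x - 14
Second-derivative test at each critical point:
  f''(-2.5309) = 16.3707 > 0 → local minimum
  f''(0.1976) = -16.3707 < 0 → local maximum

Critical points: x = -sqrt(67)/6 - 7/6 ≈ -2.5309 (local minimum); x = -7/6 + sqrt(67)/6 ≈ 0.1976 (local maximum)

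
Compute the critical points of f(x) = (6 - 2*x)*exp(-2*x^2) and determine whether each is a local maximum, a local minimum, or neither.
f'(x) = 2*(4*x*(x - 3) - 1)*exp(-2*x^2)

Solve f'(x) = 0:
  f'(x) = (8*x^2 - 24*x - 2)·exp(-2*x^2) and exp(-2*x^2) > 0 for every x, so f'(x) = 0 ⇔ 8*x^2 - 24*x - 2 = 0.
  Factor: 8*x^2 - 24*x - 2 = 2*(4*x^2 - 12*x - 1); 4*x^2 - 12*x - 1 = 0 has no rational roots; quadratic formula: x = (12 ± √160)/8.
  ⇒ x = 3/2 - sqrt(10)/2 ≈ -0.0811, 3/2 + sqrt(10)/2 ≈ 3.0811

f''(x) = 8*(4*x^2*(3 - x) + 3*x - 3)*exp(-2*x^2)
Second-derivative test at each critical point:
  f''(-0.0811) = -24.9673 < 0 → local maximum
  f''(3.0811) = 1.436e-07 > 0 → local minimum

Critical points: x = 3/2 - sqrt(10)/2 ≈ -0.0811 (local maximum); x = 3/2 + sqrt(10)/2 ≈ 3.0811 (local minimum)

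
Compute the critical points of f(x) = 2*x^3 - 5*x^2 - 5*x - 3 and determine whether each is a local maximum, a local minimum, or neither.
f'(x) = 6*x^2 - 10*x - 5

Solve f'(x) = 0:
  6*x^2 - 10*x - 5 = 0 has no rational roots; quadratic formula: x = (10 ± √220)/12.
  ⇒ x = 5/6 - sqrt(55)/6 ≈ -0.4027, 5/6 + sqrt(55)/6 ≈ 2.0694

f''(x) = 12*x - 10
Second-derivative test at each critical point:
  f''(-0.4027) = -14.8324 < 0 → local maximum
  f''(2.0694) = 14.8324 > 0 → local minimum

Critical points: x = 5/6 - sqrt(55)/6 ≈ -0.4027 (local maximum); x = 5/6 + sqrt(55)/6 ≈ 2.0694 (local minimum)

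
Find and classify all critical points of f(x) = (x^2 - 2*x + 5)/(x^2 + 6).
f'(x) = 2*(x^2 + x - 6)/(x^4 + 12*x^2 + 36)

Solve f'(x) = 0:
  f'(x) = 2*(x - 2)*(x + 3)/(x^2 + 6)^2; the denominator is positive wherever f is defined, so f'(x) = 0 ⇔ 2*x^2 + 2*x - 12 = 0.
  Factor: 2*x^2 + 2*x - 12 = 2*(x - 2)*(x + 3) = 0.
  ⇒ x = -3, 2

f''(x) = 2*(-2*x^3 - 3*x^2 + 36*x + 6)/(x^6 + 18*x^4 + 108*x^2 + 216)
Second-derivative test at each critical point:
  f''(-3) = -2/45 < 0 → local maximum
  f''(2) = 1/10 > 0 → local minimum

Critical points: x = -3 (local maximum); x = 2 (local minimum)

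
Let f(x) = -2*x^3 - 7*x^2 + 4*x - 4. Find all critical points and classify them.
f'(x) = -6*x^2 - 14*x + 4

Solve f'(x) = 0:
  Factor: -6*x^2 - 14*x + 4 = -2*(3*x^2 + 7*x - 2); 3*x^2 + 7*x - 2 = 0 has no rational roots; quadratic formula: x = (-7 ± √73)/6.
  ⇒ x = -sqrt(73)/6 - 7/6 ≈ -2.5907, -7/6 + sqrt(73)/6 ≈ 0.2573

f''(x) = -12*x - 14
Second-derivative test at each critical point:
  f''(-2.5907) = 17.0880 > 0 → local minimum
  f''(0.2573) = -17.0880 < 0 → local maximum

Critical points: x = -sqrt(73)/6 - 7/6 ≈ -2.5907 (local minimum); x = -7/6 + sqrt(73)/6 ≈ 0.2573 (local maximum)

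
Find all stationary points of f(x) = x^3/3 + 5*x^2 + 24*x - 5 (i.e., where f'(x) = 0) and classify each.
f'(x) = x^2 + 10*x + 24

Solve f'(x) = 0:
  Factor: x^2 + 10*x + 24 = (x + 4)*(x + 6) = 0.
  ⇒ x = -6, -4

f''(x) = 2*x + 10
Second-derivative test at each critical point:
  f''(-6) = -2 < 0 → local maximum
  f''(-4) = 2 > 0 → local minimum

Critical points: x = -6 (local maximum); x = -4 (local minimum)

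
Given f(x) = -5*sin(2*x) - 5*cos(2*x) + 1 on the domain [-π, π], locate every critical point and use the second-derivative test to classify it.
f'(x) = -10*sqrt(2)*cos(2*x + pi/4)

Solve f'(x) = 0 on [-π, π]:
  f'(x) = 0 ⇔ -5*cos(2*x) = -5*sin(2*x) ⇔ tan(2*x) = 1, i.e. 2*x = arctan(1) + nπ; keep the solutions lying in [-π, π].
  ⇒ x = -7*pi/8 ≈ -2.7489, -3*pi/8 ≈ -1.1781, pi/8 ≈ 0.3927, 5*pi/8 ≈ 1.9635

f''(x) = 20*sqrt(2)*sin(2*x + pi/4)
Second-derivative test at each critical point:
  f''(-2.7489) = 28.2843 > 0 → local minimum
  f''(-1.1781) = -28.2843 < 0 → local maximum
  f''(0.3927) = 28.2843 > 0 → local minimum
  f''(1.9635) = -28.2843 < 0 → local maximum

Critical points: x = -7*pi/8 ≈ -2.7489 (local minimum); x = -3*pi/8 ≈ -1.1781 (local maximum); x = pi/8 ≈ 0.3927 (local minimum); x = 5*pi/8 ≈ 1.9635 (local maximum)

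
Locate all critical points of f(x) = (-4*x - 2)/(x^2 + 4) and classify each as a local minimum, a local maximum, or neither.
f'(x) = 4*(x^2 + x - 4)/(x^4 + 8*x^2 + 16)

Solve f'(x) = 0:
  f'(x) = 4*(x^2 + x - 4)/(x^2 + 4)^2; the denominator is positive wherever f is defined, so f'(x) = 0 ⇔ 4*x^2 + 4*x - 16 = 0.
  Factor: 4*x^2 + 4*x - 16 = 4*(x^2 + x - 4); x^2 + x - 4 = 0 has no rational roots; quadratic formula: x = (-1 ± √17)/2.
  ⇒ x = -sqrt(17)/2 - 1/2 ≈ -2.5616, -1/2 + sqrt(17)/2 ≈ 1.5616

f''(x) = 4*(-4*x^2*(2*x + 1) + (6*x + 1)*(x^2 + 4))/(x^2 + 4)^3
Second-derivative test at each critical point:
  f''(-2.5616) = -0.1479 < 0 → local maximum
  f''(1.5616) = 0.3979 > 0 → local minimum

Critical points: x = -sqrt(17)/2 - 1/2 ≈ -2.5616 (local maximum); x = -1/2 + sqrt(17)/2 ≈ 1.5616 (local minimum)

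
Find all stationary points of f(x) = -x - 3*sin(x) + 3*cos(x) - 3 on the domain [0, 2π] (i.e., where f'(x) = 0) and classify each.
f'(x) = -3*sqrt(2)*sin(x + pi/4) - 1

Solve f'(x) = 0 on [0, 2π]:
  f'(x) = 0 ⇔ -3*sin(x) - 3*cos(x) = 1. Write the left side as R·cos(x + φ) with R = √((-3)² + 3²) = 3*sqrt(2), cos φ = -sqrt(2)/2, sin φ = sqrt(2)/2; then cos(x + φ) = sqrt(2)/6. Solve for x and keep the solutions lying in [0, 2π].
  ⇒ x = atan((-1 + sqrt(17))/(-sqrt(17) - 1)) + pi ≈ 2.5941, atan((-sqrt(17) - 1)/(-1 + sqrt(17))) + 2*pi ≈ 5.2598

f''(x) = -3*sqrt(2)*cos(x + pi/4)
Second-derivative test at each critical point:
  f''(2.5941) = 4.1231 > 0 → local minimum
  f''(5.2598) = -4.1231 < 0 → local maximum

Critical points: x = atan((-1 + sqrt(17))/(-sqrt(17) - 1)) + pi ≈ 2.5941 (local minimum); x = atan((-sqrt(17) - 1)/(-1 + sqrt(17))) + 2*pi ≈ 5.2598 (local maximum)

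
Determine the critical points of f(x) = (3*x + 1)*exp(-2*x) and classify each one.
f'(x) = (1 - 6*x)*exp(-2*x)

Solve f'(x) = 0:
  f'(x) = (1 - 6*x)·exp(-2*x) and exp(-2*x) > 0 for every x, so f'(x) = 0 ⇔ 1 - 6*x = 0.
  1 - 6*x = 0.
  ⇒ x = 1/6

f''(x) = 4*(3*x - 2)*exp(-2*x)
Second-derivative test at each critical point:
  f''(1/6) = -4.2992 < 0 → local maximum

Critical points: x = 1/6 (local maximum)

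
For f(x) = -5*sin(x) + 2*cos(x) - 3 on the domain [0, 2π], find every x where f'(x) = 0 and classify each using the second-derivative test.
f'(x) = -2*sin(x) - 5*cos(x)

Solve f'(x) = 0 on [0, 2π]:
  f'(x) = 0 ⇔ -5*cos(x) = 2*sin(x) ⇔ tan(x) = -5/2, i.e. x = arctan(-5/2) + nπ; keep the solutions lying in [0, 2π].
  ⇒ x = pi - atan(5/2) ≈ 1.9513, -atan(5/2) + 2*pi ≈ 5.0929

f''(x) = 5*sin(x) - 2*cos(x)
Second-derivative test at each critical point:
  f''(1.9513) = 5.3852 > 0 → local minimum
  f''(5.0929) = -5.3852 < 0 → local maximum

Critical points: x = pi - atan(5/2) ≈ 1.9513 (local minimum); x = -atan(5/2) + 2*pi ≈ 5.0929 (local maximum)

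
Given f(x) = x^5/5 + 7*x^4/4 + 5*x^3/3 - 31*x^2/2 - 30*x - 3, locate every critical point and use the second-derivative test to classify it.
f'(x) = x^4 + 7*x^3 + 5*x^2 - 31*x - 30

Solve f'(x) = 0:
  Factor: x^4 + 7*x^3 + 5*x^2 - 31*x - 30 = (x - 2)*(x + 1)*(x + 3)*(x + 5) = 0.
  ⇒ x = -5, -3, -1, 2

f''(x) = 4*x^3 + 21*x^2 + 10*x - 31
Second-derivative test at each critical point:
  f''(-5) = -56 < 0 → local maximum
  f''(-3) = 20 > 0 → local minimum
  f''(-1) = -24 < 0 → local maximum
  f''(2) = 105 > 0 → local minimum

Critical points: x = -5 (local maximum); x = -3 (local minimum); x = -1 (local maximum); x = 2 (local minimum)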